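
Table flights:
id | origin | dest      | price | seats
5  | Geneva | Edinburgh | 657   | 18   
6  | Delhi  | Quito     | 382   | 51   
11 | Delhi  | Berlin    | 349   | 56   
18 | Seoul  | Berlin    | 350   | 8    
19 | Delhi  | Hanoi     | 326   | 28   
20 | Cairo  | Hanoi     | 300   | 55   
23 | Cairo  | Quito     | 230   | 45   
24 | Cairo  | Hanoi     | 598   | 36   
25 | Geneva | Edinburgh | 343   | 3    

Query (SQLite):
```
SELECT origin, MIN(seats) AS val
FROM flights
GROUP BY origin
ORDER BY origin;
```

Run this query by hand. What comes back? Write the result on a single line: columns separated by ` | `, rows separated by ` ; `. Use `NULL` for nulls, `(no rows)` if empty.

Cairo | 36 ; Delhi | 28 ; Geneva | 3 ; Seoul | 8

Partition flights by origin; compute MIN(seats) within each group.
  Cairo: ids {20, 23, 24} → MIN(seats)=36
  Delhi: ids {6, 11, 19} → MIN(seats)=28
  Geneva: ids {5, 25} → MIN(seats)=3
  Seoul: ids {18} → MIN(seats)=8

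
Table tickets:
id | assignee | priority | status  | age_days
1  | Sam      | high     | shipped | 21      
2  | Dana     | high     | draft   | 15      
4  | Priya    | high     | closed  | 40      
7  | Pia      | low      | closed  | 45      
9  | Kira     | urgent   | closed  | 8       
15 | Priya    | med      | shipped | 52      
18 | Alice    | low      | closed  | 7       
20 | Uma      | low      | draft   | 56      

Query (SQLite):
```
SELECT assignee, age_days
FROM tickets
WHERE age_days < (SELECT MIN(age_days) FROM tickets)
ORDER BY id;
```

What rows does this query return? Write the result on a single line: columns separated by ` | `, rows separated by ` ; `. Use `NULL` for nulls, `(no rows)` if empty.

(no rows)

Scalar subquery: MIN(age_days) over all tickets rows = 7.
Keep rows where age_days < that value.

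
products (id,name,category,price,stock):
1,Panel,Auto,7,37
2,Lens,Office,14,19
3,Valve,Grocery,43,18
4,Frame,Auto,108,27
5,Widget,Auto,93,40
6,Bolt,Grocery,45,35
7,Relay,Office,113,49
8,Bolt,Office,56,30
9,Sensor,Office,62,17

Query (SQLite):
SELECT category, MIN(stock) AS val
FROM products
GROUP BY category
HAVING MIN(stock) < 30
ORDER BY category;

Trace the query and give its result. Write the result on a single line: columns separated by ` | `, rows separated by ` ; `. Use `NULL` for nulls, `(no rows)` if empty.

Auto | 27 ; Grocery | 18 ; Office | 17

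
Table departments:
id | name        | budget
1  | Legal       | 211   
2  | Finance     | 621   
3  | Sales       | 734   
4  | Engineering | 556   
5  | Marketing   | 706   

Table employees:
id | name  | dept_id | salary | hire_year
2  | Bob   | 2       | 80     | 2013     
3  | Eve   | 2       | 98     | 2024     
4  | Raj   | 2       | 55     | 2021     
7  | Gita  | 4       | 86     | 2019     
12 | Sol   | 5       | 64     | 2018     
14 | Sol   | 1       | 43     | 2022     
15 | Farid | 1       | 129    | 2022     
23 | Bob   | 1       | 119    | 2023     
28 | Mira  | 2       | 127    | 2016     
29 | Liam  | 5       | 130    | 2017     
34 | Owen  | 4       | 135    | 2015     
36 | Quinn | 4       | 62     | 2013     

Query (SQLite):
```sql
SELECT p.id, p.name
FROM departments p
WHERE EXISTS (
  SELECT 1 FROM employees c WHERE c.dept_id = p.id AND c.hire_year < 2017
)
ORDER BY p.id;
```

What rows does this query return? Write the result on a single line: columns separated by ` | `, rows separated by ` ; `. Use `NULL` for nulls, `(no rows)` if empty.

For each departments row, check whether any employees with matching dept_id has hire_year < 2017.
Keep rows where that is true.

2 | Finance ; 4 | Engineering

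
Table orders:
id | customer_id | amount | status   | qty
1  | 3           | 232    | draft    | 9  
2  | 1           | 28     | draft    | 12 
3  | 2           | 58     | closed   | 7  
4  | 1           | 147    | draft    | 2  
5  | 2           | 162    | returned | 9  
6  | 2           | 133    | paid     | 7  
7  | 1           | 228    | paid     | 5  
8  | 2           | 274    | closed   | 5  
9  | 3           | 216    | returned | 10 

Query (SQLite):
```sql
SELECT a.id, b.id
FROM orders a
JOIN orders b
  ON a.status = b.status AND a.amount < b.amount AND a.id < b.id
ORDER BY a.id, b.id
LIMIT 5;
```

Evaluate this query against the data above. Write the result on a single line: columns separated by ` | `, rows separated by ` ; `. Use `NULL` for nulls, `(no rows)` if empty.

Pairs (a,b) with same status, a.amount < b.amount, a.id < b.id.
status groups: closed:{3,8} draft:{1,2,4} paid:{6,7} returned:{5,9}
Ordered by (a.id, b.id); first 5.

2 | 4 ; 3 | 8 ; 5 | 9 ; 6 | 7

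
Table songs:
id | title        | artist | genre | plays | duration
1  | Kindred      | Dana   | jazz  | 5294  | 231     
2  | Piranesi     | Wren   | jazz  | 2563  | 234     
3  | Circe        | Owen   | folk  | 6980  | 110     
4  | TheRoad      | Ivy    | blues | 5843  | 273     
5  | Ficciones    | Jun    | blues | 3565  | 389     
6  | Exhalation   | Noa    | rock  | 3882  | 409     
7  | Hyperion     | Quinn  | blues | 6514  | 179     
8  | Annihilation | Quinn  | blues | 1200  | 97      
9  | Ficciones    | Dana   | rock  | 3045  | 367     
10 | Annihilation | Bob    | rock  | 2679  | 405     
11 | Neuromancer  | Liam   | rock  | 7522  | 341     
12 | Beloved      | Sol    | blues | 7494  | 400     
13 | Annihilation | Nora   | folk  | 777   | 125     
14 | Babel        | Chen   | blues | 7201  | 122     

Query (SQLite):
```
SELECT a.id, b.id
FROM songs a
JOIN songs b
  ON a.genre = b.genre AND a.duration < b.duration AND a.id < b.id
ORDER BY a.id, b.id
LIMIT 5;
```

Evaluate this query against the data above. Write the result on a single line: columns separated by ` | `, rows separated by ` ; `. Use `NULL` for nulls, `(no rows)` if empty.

1 | 2 ; 3 | 13 ; 4 | 5 ; 4 | 12 ; 5 | 12

Pairs (a,b) with same genre, a.duration < b.duration, a.id < b.id.
genre groups: blues:{4,5,7,8,12,14} folk:{3,13} jazz:{1,2} rock:{6,9,10,11}
Ordered by (a.id, b.id); first 5.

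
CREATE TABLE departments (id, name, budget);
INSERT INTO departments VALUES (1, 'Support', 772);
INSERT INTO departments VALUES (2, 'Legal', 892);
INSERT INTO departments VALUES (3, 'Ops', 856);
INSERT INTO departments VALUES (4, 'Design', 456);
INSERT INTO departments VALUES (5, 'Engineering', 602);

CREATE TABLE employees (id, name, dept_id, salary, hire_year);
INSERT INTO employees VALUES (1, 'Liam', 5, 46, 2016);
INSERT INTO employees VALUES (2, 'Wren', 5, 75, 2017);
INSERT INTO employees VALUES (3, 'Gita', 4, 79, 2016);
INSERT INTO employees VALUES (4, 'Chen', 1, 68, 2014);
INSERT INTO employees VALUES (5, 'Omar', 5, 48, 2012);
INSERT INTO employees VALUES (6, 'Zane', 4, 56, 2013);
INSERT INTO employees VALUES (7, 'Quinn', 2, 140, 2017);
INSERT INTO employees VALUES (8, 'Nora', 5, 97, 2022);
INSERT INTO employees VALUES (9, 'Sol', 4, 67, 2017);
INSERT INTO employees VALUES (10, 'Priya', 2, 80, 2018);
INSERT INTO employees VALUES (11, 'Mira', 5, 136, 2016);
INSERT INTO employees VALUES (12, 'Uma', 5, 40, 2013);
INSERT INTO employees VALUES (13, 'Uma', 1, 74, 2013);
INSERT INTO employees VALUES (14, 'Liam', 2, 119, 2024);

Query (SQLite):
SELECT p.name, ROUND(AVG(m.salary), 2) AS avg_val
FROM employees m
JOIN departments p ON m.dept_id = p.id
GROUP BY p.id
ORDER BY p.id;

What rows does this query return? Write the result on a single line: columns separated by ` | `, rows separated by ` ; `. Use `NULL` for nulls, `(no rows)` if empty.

Support | 71 ; Legal | 113 ; Design | 67.33 ; Engineering | 73.67

Join each employees row to its departments via dept_id.
Group joined rows by departments.id; compute ROUND(AVG(m.salary), 2) per group.
  1: ids {4, 13} → ROUND(AVG(m.salary), 2)=71
  2: ids {7, 10, 14} → ROUND(AVG(m.salary), 2)=113
  4: ids {3, 6, 9} → ROUND(AVG(m.salary), 2)=67.33
  5: ids {1, 2, 5, 8, 11, 12} → ROUND(AVG(m.salary), 2)=73.67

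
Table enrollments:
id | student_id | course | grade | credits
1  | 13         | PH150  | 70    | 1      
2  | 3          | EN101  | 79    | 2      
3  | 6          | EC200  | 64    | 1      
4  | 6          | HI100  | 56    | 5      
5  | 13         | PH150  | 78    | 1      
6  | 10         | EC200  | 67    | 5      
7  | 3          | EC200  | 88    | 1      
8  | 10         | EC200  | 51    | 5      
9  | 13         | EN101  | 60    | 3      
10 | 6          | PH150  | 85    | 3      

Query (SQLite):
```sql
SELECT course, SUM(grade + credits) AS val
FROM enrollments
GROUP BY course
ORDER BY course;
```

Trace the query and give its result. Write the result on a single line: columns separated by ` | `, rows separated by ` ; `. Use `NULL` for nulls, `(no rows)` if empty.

EC200 | 282 ; EN101 | 144 ; HI100 | 61 ; PH150 | 238

For each row compute grade + credits.
Group by course; take SUM of the expression per group.
  EC200: ids {3, 6, 7, 8} → SUM(grade + credits)=282
  EN101: ids {2, 9} → SUM(grade + credits)=144
  HI100: ids {4} → SUM(grade + credits)=61
  PH150: ids {1, 5, 10} → SUM(grade + credits)=238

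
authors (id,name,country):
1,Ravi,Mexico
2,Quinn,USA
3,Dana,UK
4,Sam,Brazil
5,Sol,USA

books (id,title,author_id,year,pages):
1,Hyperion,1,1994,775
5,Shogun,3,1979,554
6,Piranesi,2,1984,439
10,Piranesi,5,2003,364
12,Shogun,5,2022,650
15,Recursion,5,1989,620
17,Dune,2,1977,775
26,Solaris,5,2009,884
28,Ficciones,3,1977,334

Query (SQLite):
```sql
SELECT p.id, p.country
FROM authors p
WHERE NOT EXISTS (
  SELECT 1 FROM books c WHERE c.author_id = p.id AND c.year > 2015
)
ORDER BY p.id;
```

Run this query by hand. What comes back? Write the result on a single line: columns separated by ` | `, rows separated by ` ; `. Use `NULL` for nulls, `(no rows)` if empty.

1 | Mexico ; 2 | USA ; 3 | UK ; 4 | Brazil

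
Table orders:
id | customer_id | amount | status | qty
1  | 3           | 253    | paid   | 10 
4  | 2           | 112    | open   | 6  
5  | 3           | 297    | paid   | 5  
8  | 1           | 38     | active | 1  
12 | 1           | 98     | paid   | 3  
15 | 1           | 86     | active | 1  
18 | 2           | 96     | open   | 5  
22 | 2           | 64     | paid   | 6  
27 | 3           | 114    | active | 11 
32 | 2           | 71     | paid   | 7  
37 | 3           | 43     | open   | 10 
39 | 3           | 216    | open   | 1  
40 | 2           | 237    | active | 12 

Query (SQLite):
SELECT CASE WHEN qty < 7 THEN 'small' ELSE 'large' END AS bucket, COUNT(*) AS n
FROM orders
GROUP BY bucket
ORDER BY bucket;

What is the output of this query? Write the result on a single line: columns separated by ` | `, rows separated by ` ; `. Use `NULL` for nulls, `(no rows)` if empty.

large | 5 ; small | 8

Bucket rows by qty < 7 → 'small' else 'large'; count each bucket.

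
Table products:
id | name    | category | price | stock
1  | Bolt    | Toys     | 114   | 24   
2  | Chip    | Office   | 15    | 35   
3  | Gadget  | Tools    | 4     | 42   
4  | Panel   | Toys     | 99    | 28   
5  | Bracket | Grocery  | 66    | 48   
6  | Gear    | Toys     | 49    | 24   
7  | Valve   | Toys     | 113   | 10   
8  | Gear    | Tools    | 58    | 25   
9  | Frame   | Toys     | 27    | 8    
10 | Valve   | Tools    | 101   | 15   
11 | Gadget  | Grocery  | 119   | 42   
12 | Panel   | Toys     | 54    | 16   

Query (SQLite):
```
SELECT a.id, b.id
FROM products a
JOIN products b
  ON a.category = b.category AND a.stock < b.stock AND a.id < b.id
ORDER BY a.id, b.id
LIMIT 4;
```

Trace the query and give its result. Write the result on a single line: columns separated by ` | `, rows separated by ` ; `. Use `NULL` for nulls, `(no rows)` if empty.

Pairs (a,b) with same category, a.stock < b.stock, a.id < b.id.
category groups: Grocery:{5,11} Office:{2} Tools:{3,8,10} Toys:{1,4,6,7,9,12}
Ordered by (a.id, b.id); first 4.

1 | 4 ; 7 | 12 ; 9 | 12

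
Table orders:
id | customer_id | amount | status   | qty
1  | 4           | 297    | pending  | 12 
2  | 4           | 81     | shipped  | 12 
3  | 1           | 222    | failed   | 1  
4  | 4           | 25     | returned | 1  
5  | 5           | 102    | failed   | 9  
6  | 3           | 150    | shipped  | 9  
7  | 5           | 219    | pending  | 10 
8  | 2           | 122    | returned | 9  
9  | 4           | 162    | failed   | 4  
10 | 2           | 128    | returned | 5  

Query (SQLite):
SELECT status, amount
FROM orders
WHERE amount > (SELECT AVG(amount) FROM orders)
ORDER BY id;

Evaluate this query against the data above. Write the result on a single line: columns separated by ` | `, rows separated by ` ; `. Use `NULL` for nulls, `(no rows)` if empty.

Scalar subquery: AVG(amount) over all orders rows = 150.8.
Keep rows where amount > that value.

pending | 297 ; failed | 222 ; pending | 219 ; failed | 162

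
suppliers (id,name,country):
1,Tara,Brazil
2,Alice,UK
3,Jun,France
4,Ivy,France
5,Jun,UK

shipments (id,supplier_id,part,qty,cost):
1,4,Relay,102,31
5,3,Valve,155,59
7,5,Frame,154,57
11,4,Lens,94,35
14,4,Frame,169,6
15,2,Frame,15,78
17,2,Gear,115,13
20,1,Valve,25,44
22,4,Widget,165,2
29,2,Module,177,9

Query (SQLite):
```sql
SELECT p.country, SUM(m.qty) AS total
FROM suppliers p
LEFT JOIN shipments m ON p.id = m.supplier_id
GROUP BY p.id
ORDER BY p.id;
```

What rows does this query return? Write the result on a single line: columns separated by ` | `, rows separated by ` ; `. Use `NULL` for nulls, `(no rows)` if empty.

Brazil | 25 ; UK | 307 ; France | 155 ; France | 530 ; UK | 154

LEFT JOIN keeps every suppliers row; unmatched ones get NULL for shipments columns.
Group by suppliers.id and compute SUM(m.qty). SUM over an all-NULL group is NULL.
  1: ids {20} → SUM(m.qty)=25
  2: ids {15, 17, 29} → SUM(m.qty)=307
  3: ids {5} → SUM(m.qty)=155
  4: ids {1, 11, 14, 22} → SUM(m.qty)=530
  5: ids {7} → SUM(m.qty)=154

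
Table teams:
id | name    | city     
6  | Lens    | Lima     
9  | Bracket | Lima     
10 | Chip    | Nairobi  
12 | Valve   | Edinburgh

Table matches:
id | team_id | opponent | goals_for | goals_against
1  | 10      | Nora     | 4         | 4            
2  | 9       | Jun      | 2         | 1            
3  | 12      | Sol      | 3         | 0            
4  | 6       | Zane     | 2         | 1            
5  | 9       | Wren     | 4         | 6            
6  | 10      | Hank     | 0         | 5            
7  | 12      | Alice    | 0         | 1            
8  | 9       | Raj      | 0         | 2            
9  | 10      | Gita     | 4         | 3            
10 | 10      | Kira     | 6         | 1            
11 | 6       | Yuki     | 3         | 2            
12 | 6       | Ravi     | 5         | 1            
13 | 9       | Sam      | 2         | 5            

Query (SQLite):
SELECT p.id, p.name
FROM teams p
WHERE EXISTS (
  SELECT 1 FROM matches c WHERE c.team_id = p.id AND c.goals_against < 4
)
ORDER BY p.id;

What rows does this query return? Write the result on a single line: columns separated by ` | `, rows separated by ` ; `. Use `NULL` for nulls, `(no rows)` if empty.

6 | Lens ; 9 | Bracket ; 10 | Chip ; 12 | Valve

For each teams row, check whether any matches with matching team_id has goals_against < 4.
Keep rows where that is true.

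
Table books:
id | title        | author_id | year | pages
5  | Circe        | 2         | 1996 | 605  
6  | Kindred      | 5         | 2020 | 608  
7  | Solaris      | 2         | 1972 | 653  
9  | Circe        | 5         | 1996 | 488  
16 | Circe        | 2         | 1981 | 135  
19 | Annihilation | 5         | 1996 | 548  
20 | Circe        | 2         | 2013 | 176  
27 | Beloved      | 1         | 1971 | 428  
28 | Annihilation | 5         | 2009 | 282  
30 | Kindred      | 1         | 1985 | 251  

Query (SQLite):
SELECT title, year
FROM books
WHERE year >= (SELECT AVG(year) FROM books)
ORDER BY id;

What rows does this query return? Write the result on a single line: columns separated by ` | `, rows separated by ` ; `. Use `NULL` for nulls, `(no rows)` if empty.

Circe | 1996 ; Kindred | 2020 ; Circe | 1996 ; Annihilation | 1996 ; Circe | 2013 ; Annihilation | 2009

Scalar subquery: AVG(year) over all books rows = 1993.9.
Keep rows where year >= that value.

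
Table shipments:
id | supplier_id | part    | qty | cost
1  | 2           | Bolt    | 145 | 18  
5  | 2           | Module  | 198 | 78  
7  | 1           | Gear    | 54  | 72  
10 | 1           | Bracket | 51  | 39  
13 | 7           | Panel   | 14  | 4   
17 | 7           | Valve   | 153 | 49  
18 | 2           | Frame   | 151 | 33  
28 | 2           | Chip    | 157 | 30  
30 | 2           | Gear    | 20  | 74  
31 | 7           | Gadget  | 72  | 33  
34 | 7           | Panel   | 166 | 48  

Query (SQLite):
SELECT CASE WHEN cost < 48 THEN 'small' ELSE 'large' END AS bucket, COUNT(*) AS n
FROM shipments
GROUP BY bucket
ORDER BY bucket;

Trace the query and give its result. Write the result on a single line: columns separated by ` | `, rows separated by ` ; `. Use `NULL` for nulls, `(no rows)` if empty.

Bucket rows by cost < 48 → 'small' else 'large'; count each bucket.

large | 5 ; small | 6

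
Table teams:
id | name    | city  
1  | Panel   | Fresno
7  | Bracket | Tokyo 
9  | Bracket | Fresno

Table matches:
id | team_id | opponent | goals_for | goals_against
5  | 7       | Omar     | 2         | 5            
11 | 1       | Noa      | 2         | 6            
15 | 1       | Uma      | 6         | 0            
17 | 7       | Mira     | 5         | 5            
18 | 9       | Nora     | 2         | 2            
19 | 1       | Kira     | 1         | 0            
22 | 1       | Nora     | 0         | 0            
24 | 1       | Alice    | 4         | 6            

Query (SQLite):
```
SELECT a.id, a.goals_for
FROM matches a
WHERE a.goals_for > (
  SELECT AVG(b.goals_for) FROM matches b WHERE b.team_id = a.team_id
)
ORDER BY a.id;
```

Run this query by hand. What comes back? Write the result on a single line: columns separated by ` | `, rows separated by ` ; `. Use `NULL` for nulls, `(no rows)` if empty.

15 | 6 ; 17 | 5 ; 24 | 4

For each matches row a, compute AVG(goals_for) over rows sharing a.team_id.
Keep row a if a.goals_for > that per-group AVG.
  team_id=1: AVG(goals_for) = 2.6
  team_id=7: AVG(goals_for) = 3.5
  team_id=9: AVG(goals_for) = 2.0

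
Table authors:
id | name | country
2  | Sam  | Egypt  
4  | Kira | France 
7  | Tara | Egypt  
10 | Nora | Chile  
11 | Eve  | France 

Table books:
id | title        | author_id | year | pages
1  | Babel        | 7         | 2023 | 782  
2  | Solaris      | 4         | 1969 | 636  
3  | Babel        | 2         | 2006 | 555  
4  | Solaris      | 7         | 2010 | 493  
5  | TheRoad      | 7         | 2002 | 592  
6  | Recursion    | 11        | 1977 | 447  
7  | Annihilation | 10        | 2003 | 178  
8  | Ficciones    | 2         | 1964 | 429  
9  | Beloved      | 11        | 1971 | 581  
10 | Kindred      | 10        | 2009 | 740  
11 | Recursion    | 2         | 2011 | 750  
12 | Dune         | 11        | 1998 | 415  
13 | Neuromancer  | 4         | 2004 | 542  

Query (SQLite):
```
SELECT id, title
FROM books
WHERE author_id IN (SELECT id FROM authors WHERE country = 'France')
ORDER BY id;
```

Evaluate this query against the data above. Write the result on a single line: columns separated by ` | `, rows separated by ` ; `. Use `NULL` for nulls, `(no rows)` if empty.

2 | Solaris ; 6 | Recursion ; 9 | Beloved ; 12 | Dune ; 13 | Neuromancer

Inner query: authors.id where country = 'France'.
Outer: keep books rows whose author_id is in that set.
Inner query → {4, 11}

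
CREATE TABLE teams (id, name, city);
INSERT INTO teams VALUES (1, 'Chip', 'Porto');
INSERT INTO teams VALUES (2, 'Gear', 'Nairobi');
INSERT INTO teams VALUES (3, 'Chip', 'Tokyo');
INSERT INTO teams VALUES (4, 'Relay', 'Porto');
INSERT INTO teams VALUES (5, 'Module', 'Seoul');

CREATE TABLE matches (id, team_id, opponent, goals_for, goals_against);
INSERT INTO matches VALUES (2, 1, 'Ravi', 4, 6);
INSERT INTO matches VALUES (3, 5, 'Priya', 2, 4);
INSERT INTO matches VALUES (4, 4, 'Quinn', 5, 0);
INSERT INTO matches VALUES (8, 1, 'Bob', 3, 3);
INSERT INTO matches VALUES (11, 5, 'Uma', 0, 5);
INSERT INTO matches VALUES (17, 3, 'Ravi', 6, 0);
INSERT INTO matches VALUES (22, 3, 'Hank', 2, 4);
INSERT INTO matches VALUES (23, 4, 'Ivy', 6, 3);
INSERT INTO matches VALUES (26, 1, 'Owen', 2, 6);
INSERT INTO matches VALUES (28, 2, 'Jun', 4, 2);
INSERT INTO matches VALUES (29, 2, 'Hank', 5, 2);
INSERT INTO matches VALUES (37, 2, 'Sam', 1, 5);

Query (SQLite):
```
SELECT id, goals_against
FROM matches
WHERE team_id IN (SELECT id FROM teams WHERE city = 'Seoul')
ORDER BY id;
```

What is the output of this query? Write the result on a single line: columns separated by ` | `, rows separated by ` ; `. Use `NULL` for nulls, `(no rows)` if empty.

3 | 4 ; 11 | 5

Inner query: teams.id where city = 'Seoul'.
Outer: keep matches rows whose team_id is in that set.
Inner query → {5}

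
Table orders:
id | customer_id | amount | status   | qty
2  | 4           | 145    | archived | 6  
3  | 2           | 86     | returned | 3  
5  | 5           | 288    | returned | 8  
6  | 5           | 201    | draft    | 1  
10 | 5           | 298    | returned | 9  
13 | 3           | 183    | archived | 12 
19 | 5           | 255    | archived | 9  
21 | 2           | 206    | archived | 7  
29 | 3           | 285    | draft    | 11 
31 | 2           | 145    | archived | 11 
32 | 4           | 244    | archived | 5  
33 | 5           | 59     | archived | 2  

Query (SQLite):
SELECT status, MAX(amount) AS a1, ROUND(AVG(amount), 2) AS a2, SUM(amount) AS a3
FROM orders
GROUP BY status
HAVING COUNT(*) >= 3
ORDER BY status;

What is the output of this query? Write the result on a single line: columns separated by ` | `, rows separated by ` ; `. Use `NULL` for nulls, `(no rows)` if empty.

archived | 255 | 176.71 | 1237 ; returned | 298 | 224 | 672

Group orders by status.
Per group compute: MAX(amount), ROUND(AVG(amount), 2), SUM(amount).
HAVING: drop groups with fewer than 3 rows.
  archived: ids {2, 13, 19, 21, 31, 32, 33} → MAX(amount)=255, ROUND(AVG(amount), 2)=176.71, SUM(amount)=1237
  draft: ids {6, 29} → MAX(amount)=285, ROUND(AVG(amount), 2)=243, SUM(amount)=486
  returned: ids {3, 5, 10} → MAX(amount)=298, ROUND(AVG(amount), 2)=224, SUM(amount)=672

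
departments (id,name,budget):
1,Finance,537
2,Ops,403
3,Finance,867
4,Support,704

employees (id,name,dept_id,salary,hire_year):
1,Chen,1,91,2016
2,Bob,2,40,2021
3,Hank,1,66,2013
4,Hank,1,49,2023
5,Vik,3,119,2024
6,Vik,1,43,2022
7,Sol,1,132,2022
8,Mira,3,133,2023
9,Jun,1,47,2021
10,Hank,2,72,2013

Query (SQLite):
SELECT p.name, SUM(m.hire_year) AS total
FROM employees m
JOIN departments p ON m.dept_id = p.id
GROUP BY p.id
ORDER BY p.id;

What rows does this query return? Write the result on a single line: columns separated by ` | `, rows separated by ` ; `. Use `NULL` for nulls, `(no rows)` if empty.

Finance | 12117 ; Ops | 4034 ; Finance | 4047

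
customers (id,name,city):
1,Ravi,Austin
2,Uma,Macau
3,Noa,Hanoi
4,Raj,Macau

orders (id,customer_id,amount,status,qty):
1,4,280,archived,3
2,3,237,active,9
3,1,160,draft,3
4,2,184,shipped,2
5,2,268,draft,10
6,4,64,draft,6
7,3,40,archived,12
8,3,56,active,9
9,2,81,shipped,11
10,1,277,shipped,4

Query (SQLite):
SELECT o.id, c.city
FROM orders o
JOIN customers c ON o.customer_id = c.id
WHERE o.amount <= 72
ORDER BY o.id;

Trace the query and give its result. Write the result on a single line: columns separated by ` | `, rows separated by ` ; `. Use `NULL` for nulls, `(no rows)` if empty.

6 | Macau ; 7 | Hanoi ; 8 | Hanoi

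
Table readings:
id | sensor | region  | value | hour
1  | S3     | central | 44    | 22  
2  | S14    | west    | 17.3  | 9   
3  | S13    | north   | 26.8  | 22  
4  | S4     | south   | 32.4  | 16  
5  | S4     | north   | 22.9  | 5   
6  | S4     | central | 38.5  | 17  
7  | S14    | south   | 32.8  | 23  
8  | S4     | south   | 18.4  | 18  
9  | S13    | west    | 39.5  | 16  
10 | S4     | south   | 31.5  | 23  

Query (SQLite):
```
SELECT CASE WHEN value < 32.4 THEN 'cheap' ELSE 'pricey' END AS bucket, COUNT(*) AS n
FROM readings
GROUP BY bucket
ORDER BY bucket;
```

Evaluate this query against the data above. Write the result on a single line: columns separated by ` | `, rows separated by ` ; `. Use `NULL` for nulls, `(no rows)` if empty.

cheap | 5 ; pricey | 5

Bucket rows by value < 32.4 → 'cheap' else 'pricey'; count each bucket.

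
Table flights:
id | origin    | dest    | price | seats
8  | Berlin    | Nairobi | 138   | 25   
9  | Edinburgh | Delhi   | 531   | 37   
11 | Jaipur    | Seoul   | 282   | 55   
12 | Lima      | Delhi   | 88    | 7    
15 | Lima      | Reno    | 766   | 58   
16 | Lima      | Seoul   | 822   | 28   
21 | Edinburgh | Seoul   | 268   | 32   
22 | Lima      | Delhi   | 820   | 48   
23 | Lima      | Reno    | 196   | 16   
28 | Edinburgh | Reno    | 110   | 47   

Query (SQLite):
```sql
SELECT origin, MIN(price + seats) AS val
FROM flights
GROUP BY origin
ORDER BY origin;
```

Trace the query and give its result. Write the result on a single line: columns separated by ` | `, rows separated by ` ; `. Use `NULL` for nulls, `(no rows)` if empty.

Berlin | 163 ; Edinburgh | 157 ; Jaipur | 337 ; Lima | 95

For each row compute price + seats.
Group by origin; take MIN of the expression per group.
  Berlin: ids {8} → MIN(price + seats)=163
  Edinburgh: ids {9, 21, 28} → MIN(price + seats)=157
  Jaipur: ids {11} → MIN(price + seats)=337
  Lima: ids {12, 15, 16, 22, 23} → MIN(price + seats)=95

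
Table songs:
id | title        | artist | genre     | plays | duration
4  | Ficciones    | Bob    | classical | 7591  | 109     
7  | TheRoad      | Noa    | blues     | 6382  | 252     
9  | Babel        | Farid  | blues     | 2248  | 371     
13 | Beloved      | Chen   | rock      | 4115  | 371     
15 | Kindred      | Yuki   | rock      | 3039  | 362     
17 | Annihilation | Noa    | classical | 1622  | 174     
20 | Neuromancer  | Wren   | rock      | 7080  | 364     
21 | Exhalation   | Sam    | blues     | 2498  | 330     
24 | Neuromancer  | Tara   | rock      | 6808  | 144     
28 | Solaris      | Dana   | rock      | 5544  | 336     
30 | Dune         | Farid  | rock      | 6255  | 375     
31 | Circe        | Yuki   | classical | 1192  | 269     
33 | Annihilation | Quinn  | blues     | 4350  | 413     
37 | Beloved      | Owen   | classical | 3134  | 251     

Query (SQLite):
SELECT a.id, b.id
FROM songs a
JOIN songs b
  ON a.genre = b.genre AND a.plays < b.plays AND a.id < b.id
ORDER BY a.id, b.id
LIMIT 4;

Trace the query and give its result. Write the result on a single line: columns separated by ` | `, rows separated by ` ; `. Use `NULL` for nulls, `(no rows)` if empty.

Pairs (a,b) with same genre, a.plays < b.plays, a.id < b.id.
genre groups: blues:{7,9,21,33} classical:{4,17,31,37} rock:{13,15,20,24,28,30}
Ordered by (a.id, b.id); first 4.

9 | 21 ; 9 | 33 ; 13 | 20 ; 13 | 24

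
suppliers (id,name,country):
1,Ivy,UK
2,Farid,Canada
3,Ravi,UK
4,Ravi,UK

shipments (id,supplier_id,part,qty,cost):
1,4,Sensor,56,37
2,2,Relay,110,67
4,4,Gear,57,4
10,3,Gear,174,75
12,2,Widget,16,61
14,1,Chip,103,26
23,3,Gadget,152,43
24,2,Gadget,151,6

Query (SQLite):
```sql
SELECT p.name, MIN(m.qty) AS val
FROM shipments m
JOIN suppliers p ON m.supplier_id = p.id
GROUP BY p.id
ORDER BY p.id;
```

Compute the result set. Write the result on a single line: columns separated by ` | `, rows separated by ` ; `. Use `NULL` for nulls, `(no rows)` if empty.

Ivy | 103 ; Farid | 16 ; Ravi | 152 ; Ravi | 56

Join each shipments row to its suppliers via supplier_id.
Group joined rows by suppliers.id; compute MIN(m.qty) per group.
  1: ids {14} → MIN(m.qty)=103
  2: ids {2, 12, 24} → MIN(m.qty)=16
  3: ids {10, 23} → MIN(m.qty)=152
  4: ids {1, 4} → MIN(m.qty)=56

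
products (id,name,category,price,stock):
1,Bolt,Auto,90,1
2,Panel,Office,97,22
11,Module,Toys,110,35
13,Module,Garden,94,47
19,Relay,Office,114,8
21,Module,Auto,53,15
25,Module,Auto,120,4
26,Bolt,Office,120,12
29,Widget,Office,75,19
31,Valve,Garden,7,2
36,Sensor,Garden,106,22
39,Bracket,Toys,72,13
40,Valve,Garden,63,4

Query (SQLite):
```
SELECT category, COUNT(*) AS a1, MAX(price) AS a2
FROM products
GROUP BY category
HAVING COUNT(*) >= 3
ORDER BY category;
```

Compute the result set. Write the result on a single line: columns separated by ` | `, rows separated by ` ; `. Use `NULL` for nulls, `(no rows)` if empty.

Group products by category.
Per group compute: COUNT(*), MAX(price).
HAVING: drop groups with fewer than 3 rows.
  Auto: ids {1, 21, 25} → COUNT(*)=3, MAX(price)=120
  Garden: ids {13, 31, 36, 40} → COUNT(*)=4, MAX(price)=106
  Office: ids {2, 19, 26, 29} → COUNT(*)=4, MAX(price)=120
  Toys: ids {11, 39} → COUNT(*)=2, MAX(price)=110

Auto | 3 | 120 ; Garden | 4 | 106 ; Office | 4 | 120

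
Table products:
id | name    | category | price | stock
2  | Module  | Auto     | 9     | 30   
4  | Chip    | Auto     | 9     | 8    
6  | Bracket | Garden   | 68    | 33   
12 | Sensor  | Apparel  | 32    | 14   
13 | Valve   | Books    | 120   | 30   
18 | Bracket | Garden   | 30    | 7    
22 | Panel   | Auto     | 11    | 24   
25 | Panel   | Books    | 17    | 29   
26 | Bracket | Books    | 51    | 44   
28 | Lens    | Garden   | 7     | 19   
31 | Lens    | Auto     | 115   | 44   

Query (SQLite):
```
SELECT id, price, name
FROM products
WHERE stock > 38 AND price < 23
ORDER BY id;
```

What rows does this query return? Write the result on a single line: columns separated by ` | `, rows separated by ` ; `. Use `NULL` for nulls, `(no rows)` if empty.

(no rows)

stock > 38: ids {26, 31}
price < 23: ids {2, 4, 22, 25, 28}
Combine with AND.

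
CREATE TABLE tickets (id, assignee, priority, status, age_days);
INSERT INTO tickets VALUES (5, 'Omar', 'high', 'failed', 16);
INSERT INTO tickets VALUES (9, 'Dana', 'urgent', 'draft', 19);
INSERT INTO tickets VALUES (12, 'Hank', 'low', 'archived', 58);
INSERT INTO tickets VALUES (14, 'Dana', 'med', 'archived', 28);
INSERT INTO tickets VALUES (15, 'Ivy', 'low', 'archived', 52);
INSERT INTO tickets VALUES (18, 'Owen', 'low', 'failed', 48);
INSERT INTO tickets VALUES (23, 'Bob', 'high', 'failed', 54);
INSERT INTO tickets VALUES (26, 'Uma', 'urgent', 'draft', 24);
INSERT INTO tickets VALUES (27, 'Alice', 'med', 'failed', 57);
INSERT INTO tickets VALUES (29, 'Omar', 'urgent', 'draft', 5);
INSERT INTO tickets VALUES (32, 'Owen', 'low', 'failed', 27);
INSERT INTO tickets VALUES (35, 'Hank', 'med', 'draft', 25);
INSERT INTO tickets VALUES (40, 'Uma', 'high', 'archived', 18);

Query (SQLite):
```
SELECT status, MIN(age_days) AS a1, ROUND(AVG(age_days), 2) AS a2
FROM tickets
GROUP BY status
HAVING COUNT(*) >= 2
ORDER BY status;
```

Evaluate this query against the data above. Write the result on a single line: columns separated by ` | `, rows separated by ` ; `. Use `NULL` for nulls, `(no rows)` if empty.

archived | 18 | 39 ; draft | 5 | 18.25 ; failed | 16 | 40.4

Group tickets by status.
Per group compute: MIN(age_days), ROUND(AVG(age_days), 2).
HAVING: drop groups with fewer than 2 rows.
  archived: ids {12, 14, 15, 40} → MIN(age_days)=18, ROUND(AVG(age_days), 2)=39
  draft: ids {9, 26, 29, 35} → MIN(age_days)=5, ROUND(AVG(age_days), 2)=18.25
  failed: ids {5, 18, 23, 27, 32} → MIN(age_days)=16, ROUND(AVG(age_days), 2)=40.4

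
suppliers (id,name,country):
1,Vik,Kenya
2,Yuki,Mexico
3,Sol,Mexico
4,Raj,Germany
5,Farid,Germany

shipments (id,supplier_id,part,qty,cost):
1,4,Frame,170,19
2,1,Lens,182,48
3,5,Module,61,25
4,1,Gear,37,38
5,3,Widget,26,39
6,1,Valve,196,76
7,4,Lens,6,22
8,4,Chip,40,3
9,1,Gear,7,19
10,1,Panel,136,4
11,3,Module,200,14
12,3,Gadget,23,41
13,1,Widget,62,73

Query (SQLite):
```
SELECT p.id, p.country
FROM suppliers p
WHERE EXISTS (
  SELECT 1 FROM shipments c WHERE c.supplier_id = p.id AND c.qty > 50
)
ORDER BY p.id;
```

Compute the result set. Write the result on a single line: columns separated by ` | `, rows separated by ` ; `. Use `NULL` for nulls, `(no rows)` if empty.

1 | Kenya ; 3 | Mexico ; 4 | Germany ; 5 | Germany

For each suppliers row, check whether any shipments with matching supplier_id has qty > 50.
Keep rows where that is true.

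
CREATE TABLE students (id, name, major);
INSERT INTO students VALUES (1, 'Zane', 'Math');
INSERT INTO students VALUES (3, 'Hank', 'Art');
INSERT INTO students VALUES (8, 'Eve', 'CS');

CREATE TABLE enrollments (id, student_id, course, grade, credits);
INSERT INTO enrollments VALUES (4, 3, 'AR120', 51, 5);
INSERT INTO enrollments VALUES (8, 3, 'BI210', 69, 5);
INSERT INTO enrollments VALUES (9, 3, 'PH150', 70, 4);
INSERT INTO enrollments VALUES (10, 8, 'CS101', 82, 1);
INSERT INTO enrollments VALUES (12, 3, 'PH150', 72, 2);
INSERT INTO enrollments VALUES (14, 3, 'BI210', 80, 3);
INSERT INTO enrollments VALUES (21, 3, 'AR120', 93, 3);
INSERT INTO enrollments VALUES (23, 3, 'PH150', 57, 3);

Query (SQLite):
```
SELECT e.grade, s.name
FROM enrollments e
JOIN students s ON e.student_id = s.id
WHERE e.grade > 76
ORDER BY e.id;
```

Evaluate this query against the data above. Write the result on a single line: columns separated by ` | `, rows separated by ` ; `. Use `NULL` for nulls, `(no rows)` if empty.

82 | Eve ; 80 | Hank ; 93 | Hank

Each enrollments row matches the students row where student_id = students.id.
Then keep rows with e.grade > 76.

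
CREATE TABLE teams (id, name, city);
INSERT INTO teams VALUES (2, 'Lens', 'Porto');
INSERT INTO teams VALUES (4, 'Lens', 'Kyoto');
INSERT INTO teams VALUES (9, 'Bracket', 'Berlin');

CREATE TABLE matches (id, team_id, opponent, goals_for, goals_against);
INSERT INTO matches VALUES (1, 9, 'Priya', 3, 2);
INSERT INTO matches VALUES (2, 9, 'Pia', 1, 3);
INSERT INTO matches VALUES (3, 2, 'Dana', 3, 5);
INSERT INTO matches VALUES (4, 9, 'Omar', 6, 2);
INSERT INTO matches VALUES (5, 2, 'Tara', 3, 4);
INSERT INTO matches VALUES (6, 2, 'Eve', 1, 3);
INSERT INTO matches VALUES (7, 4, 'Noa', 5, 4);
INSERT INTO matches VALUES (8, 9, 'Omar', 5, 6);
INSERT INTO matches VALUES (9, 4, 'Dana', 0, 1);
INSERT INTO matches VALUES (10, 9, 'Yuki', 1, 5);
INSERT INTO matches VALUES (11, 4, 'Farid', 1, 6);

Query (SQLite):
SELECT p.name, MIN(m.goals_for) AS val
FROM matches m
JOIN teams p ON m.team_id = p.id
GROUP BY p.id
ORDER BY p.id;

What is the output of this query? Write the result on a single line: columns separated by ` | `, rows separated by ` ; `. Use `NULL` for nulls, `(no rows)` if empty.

Join each matches row to its teams via team_id.
Group joined rows by teams.id; compute MIN(m.goals_for) per group.
  2: ids {3, 5, 6} → MIN(m.goals_for)=1
  4: ids {7, 9, 11} → MIN(m.goals_for)=0
  9: ids {1, 2, 4, 8, 10} → MIN(m.goals_for)=1

Lens | 1 ; Lens | 0 ; Bracket | 1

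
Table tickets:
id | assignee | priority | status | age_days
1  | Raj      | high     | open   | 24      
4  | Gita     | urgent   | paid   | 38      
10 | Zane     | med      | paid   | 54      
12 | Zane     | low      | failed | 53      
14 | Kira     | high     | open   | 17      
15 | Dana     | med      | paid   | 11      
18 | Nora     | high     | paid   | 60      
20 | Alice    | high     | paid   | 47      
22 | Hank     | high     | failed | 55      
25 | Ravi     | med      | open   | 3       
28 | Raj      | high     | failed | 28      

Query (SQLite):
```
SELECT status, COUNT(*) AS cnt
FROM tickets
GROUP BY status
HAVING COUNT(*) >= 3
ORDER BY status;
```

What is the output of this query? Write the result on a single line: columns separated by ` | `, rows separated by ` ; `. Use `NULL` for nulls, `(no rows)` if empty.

failed | 3 ; open | 3 ; paid | 5

Partition tickets by status; compute COUNT(*) within each group.
HAVING: keep groups with count ≥ 3.
  failed: ids {12, 22, 28} → COUNT(*)=3
  open: ids {1, 14, 25} → COUNT(*)=3
  paid: ids {4, 10, 15, 18, 20} → COUNT(*)=5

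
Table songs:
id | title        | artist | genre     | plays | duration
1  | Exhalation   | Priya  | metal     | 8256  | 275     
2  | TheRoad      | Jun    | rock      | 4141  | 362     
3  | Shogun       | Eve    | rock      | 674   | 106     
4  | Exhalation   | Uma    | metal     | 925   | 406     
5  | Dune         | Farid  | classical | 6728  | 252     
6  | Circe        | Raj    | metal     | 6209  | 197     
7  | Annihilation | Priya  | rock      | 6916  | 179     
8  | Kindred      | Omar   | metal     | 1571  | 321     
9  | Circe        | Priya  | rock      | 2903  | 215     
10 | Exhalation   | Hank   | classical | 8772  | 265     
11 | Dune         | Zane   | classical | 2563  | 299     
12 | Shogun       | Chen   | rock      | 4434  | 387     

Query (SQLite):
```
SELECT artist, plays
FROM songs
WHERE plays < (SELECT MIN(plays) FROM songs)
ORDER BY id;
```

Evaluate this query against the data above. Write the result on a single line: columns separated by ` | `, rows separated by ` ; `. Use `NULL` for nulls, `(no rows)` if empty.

(no rows)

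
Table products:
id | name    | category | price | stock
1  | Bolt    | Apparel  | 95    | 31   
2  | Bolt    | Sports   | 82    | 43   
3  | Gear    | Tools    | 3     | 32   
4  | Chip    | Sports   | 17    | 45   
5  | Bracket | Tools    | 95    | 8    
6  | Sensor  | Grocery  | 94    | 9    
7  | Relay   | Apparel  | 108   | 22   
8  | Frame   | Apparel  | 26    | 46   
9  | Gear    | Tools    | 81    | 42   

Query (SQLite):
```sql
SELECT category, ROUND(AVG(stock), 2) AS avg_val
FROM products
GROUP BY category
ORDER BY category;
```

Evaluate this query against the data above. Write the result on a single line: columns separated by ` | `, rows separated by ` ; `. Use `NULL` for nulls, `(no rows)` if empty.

Apparel | 33 ; Grocery | 9 ; Sports | 44 ; Tools | 27.33

Partition products by category; compute ROUND(AVG(stock), 2) within each group.
  Apparel: ids {1, 7, 8} → ROUND(AVG(stock), 2)=33
  Grocery: ids {6} → ROUND(AVG(stock), 2)=9
  Sports: ids {2, 4} → ROUND(AVG(stock), 2)=44
  Tools: ids {3, 5, 9} → ROUND(AVG(stock), 2)=27.33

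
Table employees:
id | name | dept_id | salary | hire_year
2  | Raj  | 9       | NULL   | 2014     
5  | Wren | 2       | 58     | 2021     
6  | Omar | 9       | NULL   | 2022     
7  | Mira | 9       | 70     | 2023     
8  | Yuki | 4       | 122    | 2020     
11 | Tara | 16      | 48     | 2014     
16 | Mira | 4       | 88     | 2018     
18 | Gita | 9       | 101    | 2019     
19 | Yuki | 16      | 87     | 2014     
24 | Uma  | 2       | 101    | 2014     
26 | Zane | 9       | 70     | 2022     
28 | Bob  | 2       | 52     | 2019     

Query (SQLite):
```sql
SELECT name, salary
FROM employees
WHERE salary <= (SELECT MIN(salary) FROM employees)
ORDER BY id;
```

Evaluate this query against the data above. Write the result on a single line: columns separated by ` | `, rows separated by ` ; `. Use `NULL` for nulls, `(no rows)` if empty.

Scalar subquery: MIN(salary) over all employees rows = 48.
Keep rows where salary <= that value.

Tara | 48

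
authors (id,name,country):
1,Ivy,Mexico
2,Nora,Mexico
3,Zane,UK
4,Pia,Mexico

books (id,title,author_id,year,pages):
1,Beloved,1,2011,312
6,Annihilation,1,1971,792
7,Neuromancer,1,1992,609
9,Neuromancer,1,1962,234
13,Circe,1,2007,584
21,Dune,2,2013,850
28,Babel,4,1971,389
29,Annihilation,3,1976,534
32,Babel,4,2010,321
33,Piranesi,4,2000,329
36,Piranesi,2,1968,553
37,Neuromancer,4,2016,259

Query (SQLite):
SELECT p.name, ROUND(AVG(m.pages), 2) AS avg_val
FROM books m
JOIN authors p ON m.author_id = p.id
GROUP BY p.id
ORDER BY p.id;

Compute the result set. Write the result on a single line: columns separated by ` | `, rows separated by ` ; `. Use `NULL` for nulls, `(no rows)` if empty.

Join each books row to its authors via author_id.
Group joined rows by authors.id; compute ROUND(AVG(m.pages), 2) per group.
  1: ids {1, 6, 7, 9, 13} → ROUND(AVG(m.pages), 2)=506.2
  2: ids {21, 36} → ROUND(AVG(m.pages), 2)=701.5
  3: ids {29} → ROUND(AVG(m.pages), 2)=534
  4: ids {28, 32, 33, 37} → ROUND(AVG(m.pages), 2)=324.5

Ivy | 506.2 ; Nora | 701.5 ; Zane | 534 ; Pia | 324.5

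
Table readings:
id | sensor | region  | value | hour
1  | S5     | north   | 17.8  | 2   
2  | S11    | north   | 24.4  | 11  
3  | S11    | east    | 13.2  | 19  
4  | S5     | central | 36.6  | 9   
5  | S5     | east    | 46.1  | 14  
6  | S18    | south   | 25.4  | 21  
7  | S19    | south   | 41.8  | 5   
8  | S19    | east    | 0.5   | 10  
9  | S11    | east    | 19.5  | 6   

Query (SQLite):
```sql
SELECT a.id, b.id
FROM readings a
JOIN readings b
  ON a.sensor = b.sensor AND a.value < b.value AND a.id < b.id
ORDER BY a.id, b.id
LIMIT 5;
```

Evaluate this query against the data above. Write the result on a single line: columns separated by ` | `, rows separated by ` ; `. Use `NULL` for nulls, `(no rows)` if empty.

1 | 4 ; 1 | 5 ; 3 | 9 ; 4 | 5

Pairs (a,b) with same sensor, a.value < b.value, a.id < b.id.
sensor groups: S11:{2,3,9} S18:{6} S19:{7,8} S5:{1,4,5}
Ordered by (a.id, b.id); first 5.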